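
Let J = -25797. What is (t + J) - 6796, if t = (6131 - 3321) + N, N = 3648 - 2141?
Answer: -28276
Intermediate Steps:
N = 1507
t = 4317 (t = (6131 - 3321) + 1507 = 2810 + 1507 = 4317)
(t + J) - 6796 = (4317 - 25797) - 6796 = -21480 - 6796 = -28276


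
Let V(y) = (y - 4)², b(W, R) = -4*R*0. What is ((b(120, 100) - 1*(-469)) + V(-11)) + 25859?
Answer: 26553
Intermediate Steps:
b(W, R) = 0
V(y) = (-4 + y)²
((b(120, 100) - 1*(-469)) + V(-11)) + 25859 = ((0 - 1*(-469)) + (-4 - 11)²) + 25859 = ((0 + 469) + (-15)²) + 25859 = (469 + 225) + 25859 = 694 + 25859 = 26553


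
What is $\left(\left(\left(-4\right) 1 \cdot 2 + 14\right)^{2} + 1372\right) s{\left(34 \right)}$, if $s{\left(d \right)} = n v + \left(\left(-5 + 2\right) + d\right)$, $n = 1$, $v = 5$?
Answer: $50688$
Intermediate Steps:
$s{\left(d \right)} = 2 + d$ ($s{\left(d \right)} = 1 \cdot 5 + \left(\left(-5 + 2\right) + d\right) = 5 + \left(-3 + d\right) = 2 + d$)
$\left(\left(\left(-4\right) 1 \cdot 2 + 14\right)^{2} + 1372\right) s{\left(34 \right)} = \left(\left(\left(-4\right) 1 \cdot 2 + 14\right)^{2} + 1372\right) \left(2 + 34\right) = \left(\left(\left(-4\right) 2 + 14\right)^{2} + 1372\right) 36 = \left(\left(-8 + 14\right)^{2} + 1372\right) 36 = \left(6^{2} + 1372\right) 36 = \left(36 + 1372\right) 36 = 1408 \cdot 36 = 50688$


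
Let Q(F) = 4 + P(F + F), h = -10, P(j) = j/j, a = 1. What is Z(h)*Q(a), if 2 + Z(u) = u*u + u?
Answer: 440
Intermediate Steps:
P(j) = 1
Q(F) = 5 (Q(F) = 4 + 1 = 5)
Z(u) = -2 + u + u² (Z(u) = -2 + (u*u + u) = -2 + (u² + u) = -2 + (u + u²) = -2 + u + u²)
Z(h)*Q(a) = (-2 - 10 + (-10)²)*5 = (-2 - 10 + 100)*5 = 88*5 = 440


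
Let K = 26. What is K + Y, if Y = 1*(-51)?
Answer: -25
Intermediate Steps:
Y = -51
K + Y = 26 - 51 = -25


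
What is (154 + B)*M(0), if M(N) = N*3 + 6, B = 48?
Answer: 1212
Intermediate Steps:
M(N) = 6 + 3*N (M(N) = 3*N + 6 = 6 + 3*N)
(154 + B)*M(0) = (154 + 48)*(6 + 3*0) = 202*(6 + 0) = 202*6 = 1212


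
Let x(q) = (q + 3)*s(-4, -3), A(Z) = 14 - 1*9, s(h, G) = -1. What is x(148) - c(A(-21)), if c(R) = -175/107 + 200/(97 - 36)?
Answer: -996302/6527 ≈ -152.64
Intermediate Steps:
A(Z) = 5 (A(Z) = 14 - 9 = 5)
x(q) = -3 - q (x(q) = (q + 3)*(-1) = (3 + q)*(-1) = -3 - q)
c(R) = 10725/6527 (c(R) = -175*1/107 + 200/61 = -175/107 + 200*(1/61) = -175/107 + 200/61 = 10725/6527)
x(148) - c(A(-21)) = (-3 - 1*148) - 1*10725/6527 = (-3 - 148) - 10725/6527 = -151 - 10725/6527 = -996302/6527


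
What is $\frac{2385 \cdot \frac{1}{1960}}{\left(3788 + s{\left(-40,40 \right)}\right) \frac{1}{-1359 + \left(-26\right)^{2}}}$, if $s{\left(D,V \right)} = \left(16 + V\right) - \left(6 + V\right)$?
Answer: $- \frac{36199}{165424} \approx -0.21883$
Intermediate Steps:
$s{\left(D,V \right)} = 10$
$\frac{2385 \cdot \frac{1}{1960}}{\left(3788 + s{\left(-40,40 \right)}\right) \frac{1}{-1359 + \left(-26\right)^{2}}} = \frac{2385 \cdot \frac{1}{1960}}{\left(3788 + 10\right) \frac{1}{-1359 + \left(-26\right)^{2}}} = \frac{2385 \cdot \frac{1}{1960}}{3798 \frac{1}{-1359 + 676}} = \frac{477}{392 \frac{3798}{-683}} = \frac{477}{392 \cdot 3798 \left(- \frac{1}{683}\right)} = \frac{477}{392 \left(- \frac{3798}{683}\right)} = \frac{477}{392} \left(- \frac{683}{3798}\right) = - \frac{36199}{165424}$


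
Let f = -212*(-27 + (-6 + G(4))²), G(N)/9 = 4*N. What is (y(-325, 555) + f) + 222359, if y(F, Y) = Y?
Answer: -3808690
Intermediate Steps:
G(N) = 36*N (G(N) = 9*(4*N) = 36*N)
f = -4031604 (f = -212*(-27 + (-6 + 36*4)²) = -212*(-27 + (-6 + 144)²) = -212*(-27 + 138²) = -212*(-27 + 19044) = -212*19017 = -4031604)
(y(-325, 555) + f) + 222359 = (555 - 4031604) + 222359 = -4031049 + 222359 = -3808690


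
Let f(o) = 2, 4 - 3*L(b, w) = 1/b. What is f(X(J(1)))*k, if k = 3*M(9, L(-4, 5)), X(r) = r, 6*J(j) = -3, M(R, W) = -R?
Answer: -54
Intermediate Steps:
L(b, w) = 4/3 - 1/(3*b)
J(j) = -½ (J(j) = (⅙)*(-3) = -½)
k = -27 (k = 3*(-1*9) = 3*(-9) = -27)
f(X(J(1)))*k = 2*(-27) = -54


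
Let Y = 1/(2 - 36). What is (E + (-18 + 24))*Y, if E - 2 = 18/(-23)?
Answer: -83/391 ≈ -0.21228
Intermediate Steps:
E = 28/23 (E = 2 + 18/(-23) = 2 + 18*(-1/23) = 2 - 18/23 = 28/23 ≈ 1.2174)
Y = -1/34 (Y = 1/(-34) = -1/34 ≈ -0.029412)
(E + (-18 + 24))*Y = (28/23 + (-18 + 24))*(-1/34) = (28/23 + 6)*(-1/34) = (166/23)*(-1/34) = -83/391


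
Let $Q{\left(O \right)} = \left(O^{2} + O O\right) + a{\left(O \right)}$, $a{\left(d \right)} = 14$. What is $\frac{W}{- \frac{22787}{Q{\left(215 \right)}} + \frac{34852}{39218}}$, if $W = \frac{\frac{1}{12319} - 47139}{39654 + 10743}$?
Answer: $- \frac{1052892284779115840}{722936260759705983} \approx -1.4564$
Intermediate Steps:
$W = - \frac{580705340}{620840643}$ ($W = \frac{\frac{1}{12319} - 47139}{50397} = \left(- \frac{580705340}{12319}\right) \frac{1}{50397} = - \frac{580705340}{620840643} \approx -0.93535$)
$Q{\left(O \right)} = 14 + 2 O^{2}$ ($Q{\left(O \right)} = \left(O^{2} + O O\right) + 14 = \left(O^{2} + O^{2}\right) + 14 = 2 O^{2} + 14 = 14 + 2 O^{2}$)
$\frac{W}{- \frac{22787}{Q{\left(215 \right)}} + \frac{34852}{39218}} = - \frac{580705340}{620840643 \left(- \frac{22787}{14 + 2 \cdot 215^{2}} + \frac{34852}{39218}\right)} = - \frac{580705340}{620840643 \left(- \frac{22787}{14 + 2 \cdot 46225} + 34852 \cdot \frac{1}{39218}\right)} = - \frac{580705340}{620840643 \left(- \frac{22787}{14 + 92450} + \frac{17426}{19609}\right)} = - \frac{580705340}{620840643 \left(- \frac{22787}{92464} + \frac{17426}{19609}\right)} = - \frac{580705340}{620840643 \cdot \frac{1164447381}{1813126576}} = \left(- \frac{580705340}{620840643}\right) \frac{1813126576}{1164447381} = - \frac{1052892284779115840}{722936260759705983}$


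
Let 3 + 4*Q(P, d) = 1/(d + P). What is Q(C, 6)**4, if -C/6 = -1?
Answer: 1500625/5308416 ≈ 0.28269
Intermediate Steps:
C = 6 (C = -6*(-1) = 6)
Q(P, d) = -3/4 + 1/(4*(P + d)) (Q(P, d) = -3/4 + 1/(4*(d + P)) = -3/4 + 1/(4*(P + d)))
Q(C, 6)**4 = ((1 - 3*6 - 3*6)/(4*(6 + 6)))**4 = ((1/4)*(1 - 18 - 18)/12)**4 = ((1/4)*(1/12)*(-35))**4 = (-35/48)**4 = 1500625/5308416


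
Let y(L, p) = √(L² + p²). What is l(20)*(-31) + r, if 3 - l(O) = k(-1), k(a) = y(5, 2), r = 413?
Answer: 320 + 31*√29 ≈ 486.94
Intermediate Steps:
k(a) = √29 (k(a) = √(5² + 2²) = √(25 + 4) = √29)
l(O) = 3 - √29
l(20)*(-31) + r = (3 - √29)*(-31) + 413 = (-93 + 31*√29) + 413 = 320 + 31*√29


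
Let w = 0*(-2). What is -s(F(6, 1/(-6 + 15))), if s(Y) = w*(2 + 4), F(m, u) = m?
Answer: 0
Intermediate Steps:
w = 0
s(Y) = 0 (s(Y) = 0*(2 + 4) = 0*6 = 0)
-s(F(6, 1/(-6 + 15))) = -1*0 = 0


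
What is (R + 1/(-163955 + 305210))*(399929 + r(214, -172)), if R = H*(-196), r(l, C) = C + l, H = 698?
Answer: -7729365195992869/141255 ≈ -5.4719e+10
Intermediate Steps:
R = -136808 (R = 698*(-196) = -136808)
(R + 1/(-163955 + 305210))*(399929 + r(214, -172)) = (-136808 + 1/(-163955 + 305210))*(399929 + (-172 + 214)) = (-136808 + 1/141255)*(399929 + 42) = (-136808 + 1/141255)*399971 = -19324814039/141255*399971 = -7729365195992869/141255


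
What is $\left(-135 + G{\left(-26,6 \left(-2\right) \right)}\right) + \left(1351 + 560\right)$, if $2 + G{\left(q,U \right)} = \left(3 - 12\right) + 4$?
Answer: $1769$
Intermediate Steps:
$G{\left(q,U \right)} = -7$ ($G{\left(q,U \right)} = -2 + \left(\left(3 - 12\right) + 4\right) = -2 + \left(-9 + 4\right) = -2 - 5 = -7$)
$\left(-135 + G{\left(-26,6 \left(-2\right) \right)}\right) + \left(1351 + 560\right) = \left(-135 - 7\right) + \left(1351 + 560\right) = -142 + 1911 = 1769$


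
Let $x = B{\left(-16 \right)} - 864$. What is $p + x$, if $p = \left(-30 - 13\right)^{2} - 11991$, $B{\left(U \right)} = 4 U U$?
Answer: $-9982$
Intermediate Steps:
$B{\left(U \right)} = 4 U^{2}$
$x = 160$ ($x = 4 \left(-16\right)^{2} - 864 = 4 \cdot 256 - 864 = 1024 - 864 = 160$)
$p = -10142$ ($p = \left(-43\right)^{2} - 11991 = 1849 - 11991 = -10142$)
$p + x = -10142 + 160 = -9982$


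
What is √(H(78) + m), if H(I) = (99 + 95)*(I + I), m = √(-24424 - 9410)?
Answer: √(30264 + I*√33834) ≈ 173.97 + 0.5287*I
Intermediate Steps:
m = I*√33834 (m = √(-33834) = I*√33834 ≈ 183.94*I)
H(I) = 388*I (H(I) = 194*(2*I) = 388*I)
√(H(78) + m) = √(388*78 + I*√33834) = √(30264 + I*√33834)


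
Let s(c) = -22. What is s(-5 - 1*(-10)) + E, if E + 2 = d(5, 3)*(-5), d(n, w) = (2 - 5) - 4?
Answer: 11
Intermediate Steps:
d(n, w) = -7 (d(n, w) = -3 - 4 = -7)
E = 33 (E = -2 - 7*(-5) = -2 + 35 = 33)
s(-5 - 1*(-10)) + E = -22 + 33 = 11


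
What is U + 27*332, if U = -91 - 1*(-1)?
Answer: 8874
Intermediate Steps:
U = -90 (U = -91 + 1 = -90)
U + 27*332 = -90 + 27*332 = -90 + 8964 = 8874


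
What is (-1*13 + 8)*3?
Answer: -15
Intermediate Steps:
(-1*13 + 8)*3 = (-13 + 8)*3 = -5*3 = -15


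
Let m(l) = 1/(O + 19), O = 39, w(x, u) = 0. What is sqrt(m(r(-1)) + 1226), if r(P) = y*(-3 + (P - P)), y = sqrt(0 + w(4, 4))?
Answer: 3*sqrt(458258)/58 ≈ 35.015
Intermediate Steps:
y = 0 (y = sqrt(0 + 0) = sqrt(0) = 0)
r(P) = 0 (r(P) = 0*(-3 + (P - P)) = 0*(-3 + 0) = 0*(-3) = 0)
m(l) = 1/58 (m(l) = 1/(39 + 19) = 1/58)
sqrt(m(r(-1)) + 1226) = sqrt(1/58 + 1226) = sqrt(71109/58) = 3*sqrt(458258)/58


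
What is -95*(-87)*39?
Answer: 322335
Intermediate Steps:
-95*(-87)*39 = 8265*39 = 322335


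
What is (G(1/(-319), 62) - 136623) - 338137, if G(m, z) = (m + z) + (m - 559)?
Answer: -151606985/319 ≈ -4.7526e+5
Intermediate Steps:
G(m, z) = -559 + z + 2*m (G(m, z) = (m + z) + (-559 + m) = -559 + z + 2*m)
(G(1/(-319), 62) - 136623) - 338137 = ((-559 + 62 + 2/(-319)) - 136623) - 338137 = ((-559 + 62 + 2*(-1/319)) - 136623) - 338137 = ((-559 + 62 - 2/319) - 136623) - 338137 = (-158545/319 - 136623) - 338137 = -43741282/319 - 338137 = -151606985/319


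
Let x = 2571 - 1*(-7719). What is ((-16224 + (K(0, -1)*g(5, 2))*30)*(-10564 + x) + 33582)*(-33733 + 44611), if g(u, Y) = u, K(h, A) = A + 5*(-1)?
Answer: 51404619924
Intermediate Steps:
K(h, A) = -5 + A (K(h, A) = A - 5 = -5 + A)
x = 10290 (x = 2571 + 7719 = 10290)
((-16224 + (K(0, -1)*g(5, 2))*30)*(-10564 + x) + 33582)*(-33733 + 44611) = ((-16224 + ((-5 - 1)*5)*30)*(-10564 + 10290) + 33582)*(-33733 + 44611) = ((-16224 - 6*5*30)*(-274) + 33582)*10878 = ((-16224 - 30*30)*(-274) + 33582)*10878 = ((-16224 - 900)*(-274) + 33582)*10878 = (-17124*(-274) + 33582)*10878 = (4691976 + 33582)*10878 = 4725558*10878 = 51404619924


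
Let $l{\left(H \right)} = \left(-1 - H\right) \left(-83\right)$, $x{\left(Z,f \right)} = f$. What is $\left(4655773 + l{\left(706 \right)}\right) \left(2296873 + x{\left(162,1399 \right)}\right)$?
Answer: $10835097623488$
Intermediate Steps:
$l{\left(H \right)} = 83 + 83 H$
$\left(4655773 + l{\left(706 \right)}\right) \left(2296873 + x{\left(162,1399 \right)}\right) = \left(4655773 + \left(83 + 83 \cdot 706\right)\right) \left(2296873 + 1399\right) = \left(4655773 + \left(83 + 58598\right)\right) 2298272 = \left(4655773 + 58681\right) 2298272 = 4714454 \cdot 2298272 = 10835097623488$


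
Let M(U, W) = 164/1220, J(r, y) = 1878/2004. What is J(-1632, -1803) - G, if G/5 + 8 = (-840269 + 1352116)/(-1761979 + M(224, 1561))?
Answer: 1902157015823/44873196759 ≈ 42.390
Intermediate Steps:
J(r, y) = 313/334 (J(r, y) = 1878*(1/2004) = 313/334)
M(U, W) = 41/305 (M(U, W) = 164*(1/1220) = 41/305)
G = -22276708835/537403554 (G = -40 + 5*((-840269 + 1352116)/(-1761979 + 41/305)) = -40 + 5*(511847/(-537403554/305)) = -40 + 5*(511847*(-305/537403554)) = -40 + 5*(-156113335/537403554) = -40 - 780566675/537403554 = -22276708835/537403554 ≈ -41.452)
J(-1632, -1803) - G = 313/334 - 1*(-22276708835/537403554) = 313/334 + 22276708835/537403554 = 1902157015823/44873196759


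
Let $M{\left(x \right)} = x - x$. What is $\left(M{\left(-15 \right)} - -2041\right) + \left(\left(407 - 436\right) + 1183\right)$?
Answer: $3195$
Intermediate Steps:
$M{\left(x \right)} = 0$
$\left(M{\left(-15 \right)} - -2041\right) + \left(\left(407 - 436\right) + 1183\right) = \left(0 - -2041\right) + \left(\left(407 - 436\right) + 1183\right) = \left(0 + 2041\right) + \left(-29 + 1183\right) = 2041 + 1154 = 3195$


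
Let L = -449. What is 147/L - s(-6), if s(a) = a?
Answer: 2547/449 ≈ 5.6726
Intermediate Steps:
147/L - s(-6) = 147/(-449) - 1*(-6) = 147*(-1/449) + 6 = -147/449 + 6 = 2547/449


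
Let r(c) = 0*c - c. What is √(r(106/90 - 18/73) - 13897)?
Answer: 4*I*√1041497935/1095 ≈ 117.89*I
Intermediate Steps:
r(c) = -c (r(c) = 0 - c = -c)
√(r(106/90 - 18/73) - 13897) = √(-(106/90 - 18/73) - 13897) = √(-(106*(1/90) - 18*1/73) - 13897) = √(-(53/45 - 18/73) - 13897) = √(-1*3059/3285 - 13897) = √(-3059/3285 - 13897) = √(-45654704/3285) = 4*I*√1041497935/1095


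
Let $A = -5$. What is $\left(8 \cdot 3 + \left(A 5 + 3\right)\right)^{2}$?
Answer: $4$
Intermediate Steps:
$\left(8 \cdot 3 + \left(A 5 + 3\right)\right)^{2} = \left(8 \cdot 3 + \left(\left(-5\right) 5 + 3\right)\right)^{2} = \left(24 + \left(-25 + 3\right)\right)^{2} = \left(24 - 22\right)^{2} = 2^{2} = 4$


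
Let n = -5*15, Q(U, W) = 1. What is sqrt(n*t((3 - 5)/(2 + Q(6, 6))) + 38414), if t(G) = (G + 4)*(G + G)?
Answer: 19*sqrt(966)/3 ≈ 196.84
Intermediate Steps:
t(G) = 2*G*(4 + G) (t(G) = (4 + G)*(2*G) = 2*G*(4 + G))
n = -75
sqrt(n*t((3 - 5)/(2 + Q(6, 6))) + 38414) = sqrt(-150*(3 - 5)/(2 + 1)*(4 + (3 - 5)/(2 + 1)) + 38414) = sqrt(-150*(-2/3)*(4 - 2/3) + 38414) = sqrt(-150*(-2*1/3)*(4 - 2*1/3) + 38414) = sqrt(-150*(-2)*(4 - 2/3)/3 + 38414) = sqrt(-150*(-2)*10/(3*3) + 38414) = sqrt(-75*(-40/9) + 38414) = sqrt(1000/3 + 38414) = sqrt(116242/3) = 19*sqrt(966)/3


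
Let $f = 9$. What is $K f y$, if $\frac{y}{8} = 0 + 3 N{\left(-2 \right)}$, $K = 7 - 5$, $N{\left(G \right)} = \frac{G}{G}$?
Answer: $432$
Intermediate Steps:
$N{\left(G \right)} = 1$
$K = 2$ ($K = 7 - 5 = 2$)
$y = 24$ ($y = 8 \left(0 + 3 \cdot 1\right) = 8 \left(0 + 3\right) = 8 \cdot 3 = 24$)
$K f y = 2 \cdot 9 \cdot 24 = 18 \cdot 24 = 432$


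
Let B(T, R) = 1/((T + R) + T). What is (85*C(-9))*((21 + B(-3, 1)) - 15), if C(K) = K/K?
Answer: 493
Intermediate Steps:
B(T, R) = 1/(R + 2*T) (B(T, R) = 1/((R + T) + T) = 1/(R + 2*T))
C(K) = 1
(85*C(-9))*((21 + B(-3, 1)) - 15) = (85*1)*((21 + 1/(1 + 2*(-3))) - 15) = 85*((21 + 1/(1 - 6)) - 15) = 85*((21 + 1/(-5)) - 15) = 85*((21 - ⅕) - 15) = 85*(104/5 - 15) = 85*(29/5) = 493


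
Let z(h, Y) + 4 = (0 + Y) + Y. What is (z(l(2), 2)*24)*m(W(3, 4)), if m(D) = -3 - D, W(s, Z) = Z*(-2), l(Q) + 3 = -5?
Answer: 0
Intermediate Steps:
l(Q) = -8 (l(Q) = -3 - 5 = -8)
W(s, Z) = -2*Z
z(h, Y) = -4 + 2*Y (z(h, Y) = -4 + ((0 + Y) + Y) = -4 + (Y + Y) = -4 + 2*Y)
(z(l(2), 2)*24)*m(W(3, 4)) = ((-4 + 2*2)*24)*(-3 - (-2)*4) = ((-4 + 4)*24)*(-3 - 1*(-8)) = (0*24)*(-3 + 8) = 0*5 = 0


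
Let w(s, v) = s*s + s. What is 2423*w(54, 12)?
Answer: 7196310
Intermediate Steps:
w(s, v) = s + s**2 (w(s, v) = s**2 + s = s + s**2)
2423*w(54, 12) = 2423*(54*(1 + 54)) = 2423*(54*55) = 2423*2970 = 7196310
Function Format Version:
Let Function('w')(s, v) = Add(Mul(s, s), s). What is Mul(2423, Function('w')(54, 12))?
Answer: 7196310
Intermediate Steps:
Function('w')(s, v) = Add(s, Pow(s, 2)) (Function('w')(s, v) = Add(Pow(s, 2), s) = Add(s, Pow(s, 2)))
Mul(2423, Function('w')(54, 12)) = Mul(2423, Mul(54, Add(1, 54))) = Mul(2423, Mul(54, 55)) = Mul(2423, 2970) = 7196310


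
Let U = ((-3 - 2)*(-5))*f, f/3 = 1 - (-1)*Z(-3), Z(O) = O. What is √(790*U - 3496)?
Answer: 2*I*√30499 ≈ 349.28*I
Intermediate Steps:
f = -6 (f = 3*(1 - (-1)*(-3)) = 3*(1 - 1*3) = 3*(1 - 3) = 3*(-2) = -6)
U = -150 (U = ((-3 - 2)*(-5))*(-6) = -5*(-5)*(-6) = 25*(-6) = -150)
√(790*U - 3496) = √(790*(-150) - 3496) = √(-118500 - 3496) = √(-121996) = 2*I*√30499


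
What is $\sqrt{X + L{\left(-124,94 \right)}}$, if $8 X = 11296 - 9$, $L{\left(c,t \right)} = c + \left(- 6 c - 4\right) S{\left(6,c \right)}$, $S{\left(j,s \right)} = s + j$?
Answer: $\frac{i \sqrt{1376530}}{4} \approx 293.31 i$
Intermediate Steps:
$S{\left(j,s \right)} = j + s$
$L{\left(c,t \right)} = c + \left(-4 - 6 c\right) \left(6 + c\right)$ ($L{\left(c,t \right)} = c + \left(- 6 c - 4\right) \left(6 + c\right) = c + \left(-4 - 6 c\right) \left(6 + c\right)$)
$X = \frac{11287}{8}$ ($X = \frac{11296 - 9}{8} = \frac{1}{8} \cdot 11287 = \frac{11287}{8} \approx 1410.9$)
$\sqrt{X + L{\left(-124,94 \right)}} = \sqrt{\frac{11287}{8} - \left(-4812 + 92256\right)} = \sqrt{\frac{11287}{8} - 87444} = \sqrt{- \frac{688265}{8}} = \frac{i \sqrt{1376530}}{4}$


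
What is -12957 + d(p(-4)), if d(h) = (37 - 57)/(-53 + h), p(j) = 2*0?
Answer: -686701/53 ≈ -12957.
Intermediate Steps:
p(j) = 0
d(h) = -20/(-53 + h)
-12957 + d(p(-4)) = -12957 - 20/(-53 + 0) = -12957 - 20/(-53) = -12957 - 20*(-1/53) = -12957 + 20/53 = -686701/53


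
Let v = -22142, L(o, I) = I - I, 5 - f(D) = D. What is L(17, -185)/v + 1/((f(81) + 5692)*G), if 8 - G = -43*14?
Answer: 1/3425760 ≈ 2.9191e-7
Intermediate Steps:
f(D) = 5 - D
L(o, I) = 0
G = 610 (G = 8 - (-43)*14 = 8 - 1*(-602) = 8 + 602 = 610)
L(17, -185)/v + 1/((f(81) + 5692)*G) = 0/(-22142) + 1/(((5 - 1*81) + 5692)*610) = 0*(-1/22142) + (1/610)/((5 - 81) + 5692) = 0 + (1/610)/(-76 + 5692) = 0 + (1/610)/5616 = 0 + (1/5616)*(1/610) = 0 + 1/3425760 = 1/3425760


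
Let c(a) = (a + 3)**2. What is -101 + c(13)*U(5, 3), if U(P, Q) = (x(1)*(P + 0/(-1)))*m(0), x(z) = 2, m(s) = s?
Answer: -101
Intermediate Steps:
c(a) = (3 + a)**2
U(P, Q) = 0 (U(P, Q) = (2*(P + 0/(-1)))*0 = (2*(P + 0*(-1)))*0 = (2*(P + 0))*0 = (2*P)*0 = 0)
-101 + c(13)*U(5, 3) = -101 + (3 + 13)**2*0 = -101 + 16**2*0 = -101 + 256*0 = -101 + 0 = -101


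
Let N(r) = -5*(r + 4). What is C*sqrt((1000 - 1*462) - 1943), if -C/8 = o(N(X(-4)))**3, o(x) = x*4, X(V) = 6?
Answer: 64000000*I*sqrt(1405) ≈ 2.3989e+9*I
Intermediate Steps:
N(r) = -20 - 5*r (N(r) = -5*(4 + r) = -20 - 5*r)
o(x) = 4*x
C = 64000000 (C = -8*64*(-20 - 5*6)**3 = -8*64*(-20 - 30)**3 = -8*(4*(-50))**3 = -8*(-200)**3 = -8*(-8000000) = 64000000)
C*sqrt((1000 - 1*462) - 1943) = 64000000*sqrt((1000 - 1*462) - 1943) = 64000000*sqrt((1000 - 462) - 1943) = 64000000*sqrt(538 - 1943) = 64000000*sqrt(-1405) = 64000000*(I*sqrt(1405)) = 64000000*I*sqrt(1405)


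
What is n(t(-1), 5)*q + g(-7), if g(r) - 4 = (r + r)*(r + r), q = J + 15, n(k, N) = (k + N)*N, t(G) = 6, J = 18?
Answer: 2015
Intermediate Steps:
n(k, N) = N*(N + k) (n(k, N) = (N + k)*N = N*(N + k))
q = 33 (q = 18 + 15 = 33)
g(r) = 4 + 4*r**2 (g(r) = 4 + (r + r)*(r + r) = 4 + (2*r)*(2*r) = 4 + 4*r**2)
n(t(-1), 5)*q + g(-7) = (5*(5 + 6))*33 + (4 + 4*(-7)**2) = (5*11)*33 + (4 + 4*49) = 55*33 + (4 + 196) = 1815 + 200 = 2015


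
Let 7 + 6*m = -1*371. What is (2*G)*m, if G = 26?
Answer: -3276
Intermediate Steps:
m = -63 (m = -7/6 + (-1*371)/6 = -7/6 + (⅙)*(-371) = -7/6 - 371/6 = -63)
(2*G)*m = (2*26)*(-63) = 52*(-63) = -3276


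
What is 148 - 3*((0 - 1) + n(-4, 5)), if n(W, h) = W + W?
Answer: 175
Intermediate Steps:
n(W, h) = 2*W
148 - 3*((0 - 1) + n(-4, 5)) = 148 - 3*((0 - 1) + 2*(-4)) = 148 - 3*(-1 - 8) = 148 - 3*(-9) = 148 + 27 = 175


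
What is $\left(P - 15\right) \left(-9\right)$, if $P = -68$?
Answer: $747$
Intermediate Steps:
$\left(P - 15\right) \left(-9\right) = \left(-68 - 15\right) \left(-9\right) = \left(-83\right) \left(-9\right) = 747$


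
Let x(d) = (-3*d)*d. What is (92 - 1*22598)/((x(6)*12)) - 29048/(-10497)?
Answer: 15216205/755784 ≈ 20.133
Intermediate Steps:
x(d) = -3*d²
(92 - 1*22598)/((x(6)*12)) - 29048/(-10497) = (92 - 1*22598)/((-3*6²*12)) - 29048/(-10497) = (92 - 22598)/((-3*36*12)) - 29048*(-1/10497) = -22506/((-108*12)) + 29048/10497 = -22506/(-1296) + 29048/10497 = -22506*(-1/1296) + 29048/10497 = 3751/216 + 29048/10497 = 15216205/755784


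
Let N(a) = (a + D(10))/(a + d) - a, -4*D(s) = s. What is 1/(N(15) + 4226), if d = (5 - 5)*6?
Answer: 6/25271 ≈ 0.00023743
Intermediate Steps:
D(s) = -s/4
d = 0 (d = 0*6 = 0)
N(a) = -a + (-5/2 + a)/a (N(a) = (a - 1/4*10)/(a + 0) - a = (a - 5/2)/a - a = (-5/2 + a)/a - a = -a + (-5/2 + a)/a)
1/(N(15) + 4226) = 1/((1 - 1*15 - 5/2/15) + 4226) = 1/((1 - 15 - 5/2*1/15) + 4226) = 1/((1 - 15 - 1/6) + 4226) = 1/(-85/6 + 4226) = 1/(25271/6) = 6/25271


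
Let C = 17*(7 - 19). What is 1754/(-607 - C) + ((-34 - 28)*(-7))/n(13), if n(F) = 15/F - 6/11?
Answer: 24858388/35061 ≈ 709.00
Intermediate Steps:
n(F) = -6/11 + 15/F (n(F) = 15/F - 6*1/11 = 15/F - 6/11 = -6/11 + 15/F)
C = -204 (C = 17*(-12) = -204)
1754/(-607 - C) + ((-34 - 28)*(-7))/n(13) = 1754/(-607 - 1*(-204)) + ((-34 - 28)*(-7))/(-6/11 + 15/13) = 1754/(-607 + 204) + (-62*(-7))/(-6/11 + 15*(1/13)) = 1754/(-403) + 434/(-6/11 + 15/13) = 1754*(-1/403) + 434/(87/143) = -1754/403 + 434*(143/87) = -1754/403 + 62062/87 = 24858388/35061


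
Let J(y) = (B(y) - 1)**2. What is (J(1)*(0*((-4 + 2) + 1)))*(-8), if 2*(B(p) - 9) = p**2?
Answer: 0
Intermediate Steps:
B(p) = 9 + p**2/2
J(y) = (8 + y**2/2)**2 (J(y) = ((9 + y**2/2) - 1)**2 = (8 + y**2/2)**2)
(J(1)*(0*((-4 + 2) + 1)))*(-8) = (((16 + 1**2)**2/4)*(0*((-4 + 2) + 1)))*(-8) = (((16 + 1)**2/4)*(0*(-2 + 1)))*(-8) = (((1/4)*17**2)*(0*(-1)))*(-8) = (((1/4)*289)*0)*(-8) = ((289/4)*0)*(-8) = 0*(-8) = 0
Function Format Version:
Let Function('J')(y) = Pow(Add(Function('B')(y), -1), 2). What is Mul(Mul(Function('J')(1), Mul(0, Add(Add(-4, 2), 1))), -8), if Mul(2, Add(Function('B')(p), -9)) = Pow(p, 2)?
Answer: 0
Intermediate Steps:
Function('B')(p) = Add(9, Mul(Rational(1, 2), Pow(p, 2)))
Function('J')(y) = Pow(Add(8, Mul(Rational(1, 2), Pow(y, 2))), 2) (Function('J')(y) = Pow(Add(Add(9, Mul(Rational(1, 2), Pow(y, 2))), -1), 2) = Pow(Add(8, Mul(Rational(1, 2), Pow(y, 2))), 2))
Mul(Mul(Function('J')(1), Mul(0, Add(Add(-4, 2), 1))), -8) = Mul(Mul(Mul(Rational(1, 4), Pow(Add(16, Pow(1, 2)), 2)), Mul(0, Add(Add(-4, 2), 1))), -8) = Mul(Mul(Mul(Rational(1, 4), Pow(Add(16, 1), 2)), Mul(0, Add(-2, 1))), -8) = Mul(Mul(Mul(Rational(1, 4), Pow(17, 2)), Mul(0, -1)), -8) = Mul(Mul(Mul(Rational(1, 4), 289), 0), -8) = Mul(Mul(Rational(289, 4), 0), -8) = Mul(0, -8) = 0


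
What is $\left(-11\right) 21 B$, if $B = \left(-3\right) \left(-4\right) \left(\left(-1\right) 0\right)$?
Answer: $0$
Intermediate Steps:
$B = 0$ ($B = 12 \cdot 0 = 0$)
$\left(-11\right) 21 B = \left(-11\right) 21 \cdot 0 = \left(-231\right) 0 = 0$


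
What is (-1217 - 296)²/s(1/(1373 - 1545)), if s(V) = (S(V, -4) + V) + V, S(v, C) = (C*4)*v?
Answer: 196868534/7 ≈ 2.8124e+7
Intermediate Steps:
S(v, C) = 4*C*v (S(v, C) = (4*C)*v = 4*C*v)
s(V) = -14*V (s(V) = (4*(-4)*V + V) + V = (-16*V + V) + V = -15*V + V = -14*V)
(-1217 - 296)²/s(1/(1373 - 1545)) = (-1217 - 296)²/((-14/(1373 - 1545))) = (-1513)²/((-14/(-172))) = 2289169/((-14*(-1/172))) = 2289169/(7/86) = 2289169*(86/7) = 196868534/7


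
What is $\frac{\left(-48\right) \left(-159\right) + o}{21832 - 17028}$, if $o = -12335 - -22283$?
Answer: $\frac{4395}{1201} \approx 3.6595$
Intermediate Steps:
$o = 9948$ ($o = -12335 + 22283 = 9948$)
$\frac{\left(-48\right) \left(-159\right) + o}{21832 - 17028} = \frac{\left(-48\right) \left(-159\right) + 9948}{21832 - 17028} = \frac{7632 + 9948}{4804} = 17580 \cdot \frac{1}{4804} = \frac{4395}{1201}$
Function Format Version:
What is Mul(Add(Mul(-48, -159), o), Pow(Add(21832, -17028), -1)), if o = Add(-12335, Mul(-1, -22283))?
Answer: Rational(4395, 1201) ≈ 3.6595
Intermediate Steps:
o = 9948 (o = Add(-12335, 22283) = 9948)
Mul(Add(Mul(-48, -159), o), Pow(Add(21832, -17028), -1)) = Mul(Add(Mul(-48, -159), 9948), Pow(Add(21832, -17028), -1)) = Mul(Add(7632, 9948), Pow(4804, -1)) = Mul(17580, Rational(1, 4804)) = Rational(4395, 1201)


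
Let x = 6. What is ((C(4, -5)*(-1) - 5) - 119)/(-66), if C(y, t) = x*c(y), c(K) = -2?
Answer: 56/33 ≈ 1.6970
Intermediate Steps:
C(y, t) = -12 (C(y, t) = 6*(-2) = -12)
((C(4, -5)*(-1) - 5) - 119)/(-66) = ((-12*(-1) - 5) - 119)/(-66) = ((12 - 5) - 119)*(-1/66) = (7 - 119)*(-1/66) = -112*(-1/66) = 56/33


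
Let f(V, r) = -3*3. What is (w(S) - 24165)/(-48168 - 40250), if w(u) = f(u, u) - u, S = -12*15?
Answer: 11997/44209 ≈ 0.27137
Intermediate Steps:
S = -180
f(V, r) = -9
w(u) = -9 - u
(w(S) - 24165)/(-48168 - 40250) = ((-9 - 1*(-180)) - 24165)/(-48168 - 40250) = ((-9 + 180) - 24165)/(-88418) = (171 - 24165)*(-1/88418) = -23994*(-1/88418) = 11997/44209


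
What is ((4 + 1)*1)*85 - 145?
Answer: 280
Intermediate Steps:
((4 + 1)*1)*85 - 145 = (5*1)*85 - 145 = 5*85 - 145 = 425 - 145 = 280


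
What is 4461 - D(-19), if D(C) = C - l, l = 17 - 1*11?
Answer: 4486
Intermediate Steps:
l = 6 (l = 17 - 11 = 6)
D(C) = -6 + C (D(C) = C - 1*6 = C - 6 = -6 + C)
4461 - D(-19) = 4461 - (-6 - 19) = 4461 - 1*(-25) = 4461 + 25 = 4486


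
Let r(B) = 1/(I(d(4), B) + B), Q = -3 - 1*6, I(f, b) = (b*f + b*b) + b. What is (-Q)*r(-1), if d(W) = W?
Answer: -9/5 ≈ -1.8000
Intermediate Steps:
I(f, b) = b + b² + b*f (I(f, b) = (b*f + b²) + b = (b² + b*f) + b = b + b² + b*f)
Q = -9 (Q = -3 - 6 = -9)
r(B) = 1/(B + B*(5 + B)) (r(B) = 1/(B*(1 + B + 4) + B) = 1/(B*(5 + B) + B) = 1/(B + B*(5 + B)))
(-Q)*r(-1) = (-1*(-9))*(1/((-1)*(6 - 1))) = 9*(-1/5) = 9*(-1*⅕) = 9*(-⅕) = -9/5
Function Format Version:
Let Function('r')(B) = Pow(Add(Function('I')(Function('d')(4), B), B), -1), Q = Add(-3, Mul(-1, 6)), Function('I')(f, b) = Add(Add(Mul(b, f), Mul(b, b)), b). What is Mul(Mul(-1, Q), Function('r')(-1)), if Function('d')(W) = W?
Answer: Rational(-9, 5) ≈ -1.8000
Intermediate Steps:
Function('I')(f, b) = Add(b, Pow(b, 2), Mul(b, f)) (Function('I')(f, b) = Add(Add(Mul(b, f), Pow(b, 2)), b) = Add(Add(Pow(b, 2), Mul(b, f)), b) = Add(b, Pow(b, 2), Mul(b, f)))
Q = -9 (Q = Add(-3, -6) = -9)
Function('r')(B) = Pow(Add(B, Mul(B, Add(5, B))), -1) (Function('r')(B) = Pow(Add(Mul(B, Add(1, B, 4)), B), -1) = Pow(Add(Mul(B, Add(5, B)), B), -1) = Pow(Add(B, Mul(B, Add(5, B))), -1))
Mul(Mul(-1, Q), Function('r')(-1)) = Mul(Mul(-1, -9), Mul(Pow(-1, -1), Pow(Add(6, -1), -1))) = Mul(9, Mul(-1, Pow(5, -1))) = Mul(9, Mul(-1, Rational(1, 5))) = Mul(9, Rational(-1, 5)) = Rational(-9, 5)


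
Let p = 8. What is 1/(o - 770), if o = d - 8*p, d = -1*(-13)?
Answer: -1/821 ≈ -0.0012180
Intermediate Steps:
d = 13
o = -51 (o = 13 - 8*8 = 13 - 64 = -51)
1/(o - 770) = 1/(-51 - 770) = 1/(-821) = -1/821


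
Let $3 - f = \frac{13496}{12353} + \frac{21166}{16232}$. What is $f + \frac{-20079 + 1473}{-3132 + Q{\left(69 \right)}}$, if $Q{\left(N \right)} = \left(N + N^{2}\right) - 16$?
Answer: $- \frac{881805254175}{84316093268} \approx -10.458$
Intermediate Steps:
$Q{\left(N \right)} = -16 + N + N^{2}$
$f = \frac{60505509}{100256948}$ ($f = 3 - \left(\frac{13496}{12353} + \frac{21166}{16232}\right) = 3 - \left(13496 \cdot \frac{1}{12353} + 21166 \cdot \frac{1}{16232}\right) = 3 - \left(\frac{13496}{12353} + \frac{10583}{8116}\right) = 3 - \frac{240265335}{100256948} = \frac{60505509}{100256948} \approx 0.6035$)
$f + \frac{-20079 + 1473}{-3132 + Q{\left(69 \right)}} = \frac{60505509}{100256948} + \frac{-20079 + 1473}{-3132 + \left(-16 + 69 + 69^{2}\right)} = \frac{60505509}{100256948} - \frac{18606}{-3132 + \left(-16 + 69 + 4761\right)} = \frac{60505509}{100256948} - \frac{18606}{-3132 + 4814} = \frac{60505509}{100256948} - \frac{18606}{1682} = \frac{60505509}{100256948} - \frac{9303}{841} = - \frac{881805254175}{84316093268}$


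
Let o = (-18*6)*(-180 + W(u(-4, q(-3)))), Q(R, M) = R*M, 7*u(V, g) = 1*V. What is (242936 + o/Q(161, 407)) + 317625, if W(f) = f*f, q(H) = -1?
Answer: 1799863102535/3210823 ≈ 5.6056e+5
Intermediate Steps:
u(V, g) = V/7 (u(V, g) = (1*V)/7 = V/7)
W(f) = f**2
Q(R, M) = M*R
o = 950832/49 (o = (-18*6)*(-180 + ((1/7)*(-4))**2) = -108*(-180 + (-4/7)**2) = -108*(-180 + 16/49) = -108*(-8804/49) = 950832/49 ≈ 19405.)
(242936 + o/Q(161, 407)) + 317625 = (242936 + 950832/(49*((407*161)))) + 317625 = (242936 + (950832/49)/65527) + 317625 = (242936 + (950832/49)*(1/65527)) + 317625 = (242936 + 950832/3210823) + 317625 = 780025447160/3210823 + 317625 = 1799863102535/3210823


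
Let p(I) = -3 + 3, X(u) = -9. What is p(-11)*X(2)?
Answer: 0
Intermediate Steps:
p(I) = 0
p(-11)*X(2) = 0*(-9) = 0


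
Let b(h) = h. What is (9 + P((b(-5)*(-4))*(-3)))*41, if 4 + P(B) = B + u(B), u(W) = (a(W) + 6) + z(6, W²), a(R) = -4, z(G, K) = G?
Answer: -1927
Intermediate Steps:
u(W) = 8 (u(W) = (-4 + 6) + 6 = 2 + 6 = 8)
P(B) = 4 + B (P(B) = -4 + (B + 8) = -4 + (8 + B) = 4 + B)
(9 + P((b(-5)*(-4))*(-3)))*41 = (9 + (4 - 5*(-4)*(-3)))*41 = (9 + (4 + 20*(-3)))*41 = (9 + (4 - 60))*41 = (9 - 56)*41 = -47*41 = -1927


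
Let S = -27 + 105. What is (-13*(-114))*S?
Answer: 115596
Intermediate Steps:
S = 78
(-13*(-114))*S = -13*(-114)*78 = 1482*78 = 115596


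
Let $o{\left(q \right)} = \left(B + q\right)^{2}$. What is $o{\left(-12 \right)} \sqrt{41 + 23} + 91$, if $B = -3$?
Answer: $1891$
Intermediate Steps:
$o{\left(q \right)} = \left(-3 + q\right)^{2}$
$o{\left(-12 \right)} \sqrt{41 + 23} + 91 = \left(-3 - 12\right)^{2} \sqrt{41 + 23} + 91 = \left(-15\right)^{2} \sqrt{64} + 91 = 225 \cdot 8 + 91 = 1800 + 91 = 1891$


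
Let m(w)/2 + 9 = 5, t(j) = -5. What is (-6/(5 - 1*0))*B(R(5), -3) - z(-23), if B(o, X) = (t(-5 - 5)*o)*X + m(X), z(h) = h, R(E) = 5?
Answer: -287/5 ≈ -57.400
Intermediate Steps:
m(w) = -8 (m(w) = -18 + 2*5 = -18 + 10 = -8)
B(o, X) = -8 - 5*X*o (B(o, X) = (-5*o)*X - 8 = -5*X*o - 8 = -8 - 5*X*o)
(-6/(5 - 1*0))*B(R(5), -3) - z(-23) = (-6/(5 - 1*0))*(-8 - 5*(-3)*5) - 1*(-23) = (-6/(5 + 0))*(-8 + 75) + 23 = (-6/5)*67 + 23 = ((⅕)*(-6))*67 + 23 = -6/5*67 + 23 = -402/5 + 23 = -287/5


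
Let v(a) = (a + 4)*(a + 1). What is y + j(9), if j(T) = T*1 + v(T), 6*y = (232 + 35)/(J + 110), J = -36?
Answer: 20661/148 ≈ 139.60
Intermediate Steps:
y = 89/148 (y = ((232 + 35)/(-36 + 110))/6 = (267/74)/6 = (267*(1/74))/6 = (⅙)*(267/74) = 89/148 ≈ 0.60135)
v(a) = (1 + a)*(4 + a) (v(a) = (4 + a)*(1 + a) = (1 + a)*(4 + a))
j(T) = 4 + T² + 6*T (j(T) = T*1 + (4 + T² + 5*T) = T + (4 + T² + 5*T) = 4 + T² + 6*T)
y + j(9) = 89/148 + (4 + 9² + 6*9) = 89/148 + (4 + 81 + 54) = 89/148 + 139 = 20661/148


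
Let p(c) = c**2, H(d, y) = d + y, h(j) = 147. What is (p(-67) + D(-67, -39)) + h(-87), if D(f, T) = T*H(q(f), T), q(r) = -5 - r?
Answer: 3739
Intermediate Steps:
D(f, T) = T*(-5 + T - f) (D(f, T) = T*((-5 - f) + T) = T*(-5 + T - f))
(p(-67) + D(-67, -39)) + h(-87) = ((-67)**2 - 39*(-5 - 39 - 1*(-67))) + 147 = (4489 - 39*(-5 - 39 + 67)) + 147 = (4489 - 39*23) + 147 = (4489 - 897) + 147 = 3592 + 147 = 3739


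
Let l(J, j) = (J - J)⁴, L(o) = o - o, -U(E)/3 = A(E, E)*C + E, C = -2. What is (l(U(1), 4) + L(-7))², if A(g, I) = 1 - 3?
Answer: 0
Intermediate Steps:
A(g, I) = -2
U(E) = -12 - 3*E (U(E) = -3*(-2*(-2) + E) = -3*(4 + E) = -12 - 3*E)
L(o) = 0
l(J, j) = 0 (l(J, j) = 0⁴ = 0)
(l(U(1), 4) + L(-7))² = (0 + 0)² = 0² = 0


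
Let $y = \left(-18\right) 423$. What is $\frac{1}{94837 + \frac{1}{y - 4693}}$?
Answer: $\frac{12307}{1167158958} \approx 1.0544 \cdot 10^{-5}$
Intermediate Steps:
$y = -7614$
$\frac{1}{94837 + \frac{1}{y - 4693}} = \frac{1}{94837 + \frac{1}{-7614 - 4693}} = \frac{1}{94837 + \frac{1}{-12307}} = \frac{1}{94837 - \frac{1}{12307}} = \frac{1}{\frac{1167158958}{12307}} = \frac{12307}{1167158958}$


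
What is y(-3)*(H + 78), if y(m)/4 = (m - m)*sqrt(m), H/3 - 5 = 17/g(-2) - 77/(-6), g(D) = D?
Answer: 0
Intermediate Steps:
H = 28 (H = 15 + 3*(17/(-2) - 77/(-6)) = 15 + 3*(17*(-1/2) - 77*(-1/6)) = 15 + 3*(-17/2 + 77/6) = 15 + 3*(13/3) = 15 + 13 = 28)
y(m) = 0 (y(m) = 4*((m - m)*sqrt(m)) = 4*(0*sqrt(m)) = 4*0 = 0)
y(-3)*(H + 78) = 0*(28 + 78) = 0*106 = 0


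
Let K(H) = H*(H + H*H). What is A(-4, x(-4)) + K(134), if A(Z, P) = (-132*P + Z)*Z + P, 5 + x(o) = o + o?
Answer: 2417199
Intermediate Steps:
x(o) = -5 + 2*o (x(o) = -5 + (o + o) = -5 + 2*o)
A(Z, P) = P + Z*(Z - 132*P) (A(Z, P) = (Z - 132*P)*Z + P = Z*(Z - 132*P) + P = P + Z*(Z - 132*P))
K(H) = H*(H + H²)
A(-4, x(-4)) + K(134) = ((-5 + 2*(-4)) + (-4)² - 132*(-5 + 2*(-4))*(-4)) + 134²*(1 + 134) = ((-5 - 8) + 16 - 132*(-5 - 8)*(-4)) + 17956*135 = (-13 + 16 - 132*(-13)*(-4)) + 2424060 = (-13 + 16 - 6864) + 2424060 = -6861 + 2424060 = 2417199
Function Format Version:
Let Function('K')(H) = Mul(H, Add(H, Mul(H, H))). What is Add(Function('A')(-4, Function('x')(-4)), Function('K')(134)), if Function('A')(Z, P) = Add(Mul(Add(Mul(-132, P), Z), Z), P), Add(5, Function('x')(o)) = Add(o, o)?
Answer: 2417199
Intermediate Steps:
Function('x')(o) = Add(-5, Mul(2, o)) (Function('x')(o) = Add(-5, Add(o, o)) = Add(-5, Mul(2, o)))
Function('A')(Z, P) = Add(P, Mul(Z, Add(Z, Mul(-132, P)))) (Function('A')(Z, P) = Add(Mul(Add(Z, Mul(-132, P)), Z), P) = Add(Mul(Z, Add(Z, Mul(-132, P))), P) = Add(P, Mul(Z, Add(Z, Mul(-132, P)))))
Function('K')(H) = Mul(H, Add(H, Pow(H, 2)))
Add(Function('A')(-4, Function('x')(-4)), Function('K')(134)) = Add(Add(Add(-5, Mul(2, -4)), Pow(-4, 2), Mul(-132, Add(-5, Mul(2, -4)), -4)), Mul(Pow(134, 2), Add(1, 134))) = Add(Add(Add(-5, -8), 16, Mul(-132, Add(-5, -8), -4)), Mul(17956, 135)) = Add(Add(-13, 16, Mul(-132, -13, -4)), 2424060) = Add(Add(-13, 16, -6864), 2424060) = Add(-6861, 2424060) = 2417199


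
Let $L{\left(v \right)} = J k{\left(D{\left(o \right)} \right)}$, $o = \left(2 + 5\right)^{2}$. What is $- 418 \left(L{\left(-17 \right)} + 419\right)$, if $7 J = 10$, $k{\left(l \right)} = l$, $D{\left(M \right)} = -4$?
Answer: $- \frac{1209274}{7} \approx -1.7275 \cdot 10^{5}$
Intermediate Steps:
$o = 49$ ($o = 7^{2} = 49$)
$J = \frac{10}{7}$ ($J = \frac{1}{7} \cdot 10 = \frac{10}{7} \approx 1.4286$)
$L{\left(v \right)} = - \frac{40}{7}$ ($L{\left(v \right)} = \frac{10}{7} \left(-4\right) = - \frac{40}{7}$)
$- 418 \left(L{\left(-17 \right)} + 419\right) = - 418 \left(- \frac{40}{7} + 419\right) = \left(-418\right) \frac{2893}{7} = - \frac{1209274}{7}$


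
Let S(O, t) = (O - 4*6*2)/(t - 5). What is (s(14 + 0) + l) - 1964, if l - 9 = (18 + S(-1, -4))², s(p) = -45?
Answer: -117479/81 ≈ -1450.4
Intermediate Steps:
S(O, t) = (-48 + O)/(-5 + t) (S(O, t) = (O - 24*2)/(-5 + t) = (O - 48)/(-5 + t) = (-48 + O)/(-5 + t))
l = 45250/81 (l = 9 + (18 + (-48 - 1)/(-5 - 4))² = 9 + (18 - 49/(-9))² = 9 + (18 - ⅑*(-49))² = 9 + (18 + 49/9)² = 9 + (211/9)² = 9 + 44521/81 = 45250/81 ≈ 558.64)
(s(14 + 0) + l) - 1964 = (-45 + 45250/81) - 1964 = 41605/81 - 1964 = -117479/81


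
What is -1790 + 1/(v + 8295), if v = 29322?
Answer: -67334429/37617 ≈ -1790.0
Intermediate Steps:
-1790 + 1/(v + 8295) = -1790 + 1/(29322 + 8295) = -1790 + 1/37617 = -67334429/37617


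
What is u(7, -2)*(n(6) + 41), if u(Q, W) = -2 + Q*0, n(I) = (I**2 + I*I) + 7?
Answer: -240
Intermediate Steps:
n(I) = 7 + 2*I**2 (n(I) = (I**2 + I**2) + 7 = 2*I**2 + 7 = 7 + 2*I**2)
u(Q, W) = -2 (u(Q, W) = -2 + 0 = -2)
u(7, -2)*(n(6) + 41) = -2*((7 + 2*6**2) + 41) = -2*((7 + 2*36) + 41) = -2*((7 + 72) + 41) = -2*(79 + 41) = -2*120 = -240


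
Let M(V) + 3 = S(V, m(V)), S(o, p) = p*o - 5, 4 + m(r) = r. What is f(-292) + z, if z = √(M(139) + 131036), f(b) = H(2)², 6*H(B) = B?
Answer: ⅑ + 7*√3057 ≈ 387.14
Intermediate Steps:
H(B) = B/6
m(r) = -4 + r
S(o, p) = -5 + o*p (S(o, p) = o*p - 5 = -5 + o*p)
M(V) = -8 + V*(-4 + V) (M(V) = -3 + (-5 + V*(-4 + V)) = -8 + V*(-4 + V))
f(b) = ⅑ (f(b) = ((⅙)*2)² = (⅓)² = ⅑)
z = 7*√3057 (z = √((-8 + 139*(-4 + 139)) + 131036) = √((-8 + 139*135) + 131036) = √((-8 + 18765) + 131036) = √(18757 + 131036) = √149793 = 7*√3057 ≈ 387.03)
f(-292) + z = ⅑ + 7*√3057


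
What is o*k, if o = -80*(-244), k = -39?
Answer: -761280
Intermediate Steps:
o = 19520
o*k = 19520*(-39) = -761280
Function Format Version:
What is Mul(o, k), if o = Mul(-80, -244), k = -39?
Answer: -761280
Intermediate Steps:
o = 19520
Mul(o, k) = Mul(19520, -39) = -761280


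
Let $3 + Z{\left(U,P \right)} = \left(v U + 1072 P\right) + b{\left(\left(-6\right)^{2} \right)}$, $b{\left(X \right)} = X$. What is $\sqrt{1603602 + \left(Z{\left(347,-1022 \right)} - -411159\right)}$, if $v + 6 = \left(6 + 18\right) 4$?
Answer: $2 \sqrt{237610} \approx 974.91$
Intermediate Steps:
$v = 90$ ($v = -6 + \left(6 + 18\right) 4 = -6 + 24 \cdot 4 = -6 + 96 = 90$)
$Z{\left(U,P \right)} = 33 + 90 U + 1072 P$ ($Z{\left(U,P \right)} = -3 + \left(\left(90 U + 1072 P\right) + \left(-6\right)^{2}\right) = -3 + \left(\left(90 U + 1072 P\right) + 36\right) = -3 + \left(36 + 90 U + 1072 P\right) = 33 + 90 U + 1072 P$)
$\sqrt{1603602 + \left(Z{\left(347,-1022 \right)} - -411159\right)} = \sqrt{1603602 + \left(\left(33 + 90 \cdot 347 + 1072 \left(-1022\right)\right) - -411159\right)} = \sqrt{1603602 + \left(\left(33 + 31230 - 1095584\right) + 411159\right)} = \sqrt{1603602 + \left(-1064321 + 411159\right)} = \sqrt{1603602 - 653162} = \sqrt{950440} = 2 \sqrt{237610}$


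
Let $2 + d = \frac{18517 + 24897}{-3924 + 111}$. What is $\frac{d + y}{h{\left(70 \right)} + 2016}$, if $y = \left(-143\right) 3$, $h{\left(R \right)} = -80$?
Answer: $- \frac{153347}{671088} \approx -0.22851$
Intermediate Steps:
$d = - \frac{51040}{3813}$ ($d = -2 + \frac{18517 + 24897}{-3924 + 111} = -2 + \frac{43414}{-3813} = -2 + 43414 \left(- \frac{1}{3813}\right) = -2 - \frac{43414}{3813} = - \frac{51040}{3813} \approx -13.386$)
$y = -429$
$\frac{d + y}{h{\left(70 \right)} + 2016} = \frac{- \frac{51040}{3813} - 429}{-80 + 2016} = - \frac{1686817}{3813 \cdot 1936} = \left(- \frac{1686817}{3813}\right) \frac{1}{1936} = - \frac{153347}{671088}$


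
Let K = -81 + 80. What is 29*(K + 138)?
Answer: 3973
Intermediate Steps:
K = -1
29*(K + 138) = 29*(-1 + 138) = 29*137 = 3973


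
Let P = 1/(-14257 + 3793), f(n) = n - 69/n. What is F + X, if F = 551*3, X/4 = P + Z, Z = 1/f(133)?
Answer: 19048655963/11523480 ≈ 1653.0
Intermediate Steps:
f(n) = n - 69/n
P = -1/10464 (P = 1/(-10464) = -1/10464 ≈ -9.5566e-5)
Z = 133/17620 (Z = 1/(133 - 69/133) = 1/(17620/133) = 133/17620 ≈ 0.0075482)
X = 343523/11523480 (X = 4*(-1/10464 + 133/17620) = 4*(343523/46093920) = 343523/11523480 ≈ 0.029811)
F = 1653
F + X = 1653 + 343523/11523480 = 19048655963/11523480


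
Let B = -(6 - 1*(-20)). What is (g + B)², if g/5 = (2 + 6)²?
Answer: 86436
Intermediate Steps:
B = -26 (B = -(6 + 20) = -1*26 = -26)
g = 320 (g = 5*(2 + 6)² = 5*8² = 5*64 = 320)
(g + B)² = (320 - 26)² = 294² = 86436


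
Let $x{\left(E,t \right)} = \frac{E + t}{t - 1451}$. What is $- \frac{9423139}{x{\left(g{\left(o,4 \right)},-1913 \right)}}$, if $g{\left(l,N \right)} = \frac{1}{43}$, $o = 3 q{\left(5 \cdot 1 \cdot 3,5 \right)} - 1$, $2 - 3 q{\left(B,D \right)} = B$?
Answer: $- \frac{61957995574}{3739} \approx -1.6571 \cdot 10^{7}$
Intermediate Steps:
$q{\left(B,D \right)} = \frac{2}{3} - \frac{B}{3}$
$o = -14$ ($o = 3 \left(\frac{2}{3} - \frac{5 \cdot 1 \cdot 3}{3}\right) - 1 = 3 \left(\frac{2}{3} - \frac{5 \cdot 3}{3}\right) - 1 = 3 \left(\frac{2}{3} - 5\right) - 1 = 3 \left(- \frac{13}{3}\right) - 1 = -13 - 1 = -14$)
$g{\left(l,N \right)} = \frac{1}{43}$
$x{\left(E,t \right)} = \frac{E + t}{-1451 + t}$
$- \frac{9423139}{x{\left(g{\left(o,4 \right)},-1913 \right)}} = - \frac{9423139}{\frac{1}{-1451 - 1913} \left(\frac{1}{43} - 1913\right)} = - \frac{9423139}{\frac{1}{-3364} \left(- \frac{82258}{43}\right)} = - \frac{9423139}{\left(- \frac{1}{3364}\right) \left(- \frac{82258}{43}\right)} = - \frac{9423139}{\frac{41129}{72326}} = \left(-9423139\right) \frac{72326}{41129} = - \frac{61957995574}{3739}$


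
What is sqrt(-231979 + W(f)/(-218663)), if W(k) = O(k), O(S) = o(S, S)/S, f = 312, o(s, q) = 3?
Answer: I*sqrt(29992037034037519142)/11370476 ≈ 481.64*I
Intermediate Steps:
O(S) = 3/S
W(k) = 3/k
sqrt(-231979 + W(f)/(-218663)) = sqrt(-231979 + (3/312)/(-218663)) = sqrt(-231979 + (3*(1/312))*(-1/218663)) = sqrt(-231979 + (1/104)*(-1/218663)) = sqrt(-231979 - 1/22740952) = sqrt(-5275423304009/22740952) = I*sqrt(29992037034037519142)/11370476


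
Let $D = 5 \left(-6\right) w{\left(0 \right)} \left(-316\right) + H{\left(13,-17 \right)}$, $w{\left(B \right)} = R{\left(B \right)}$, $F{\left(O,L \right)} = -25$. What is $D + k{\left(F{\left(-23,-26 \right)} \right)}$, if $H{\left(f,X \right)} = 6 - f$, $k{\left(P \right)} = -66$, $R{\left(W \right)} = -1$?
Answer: $-9553$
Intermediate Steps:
$w{\left(B \right)} = -1$
$D = -9487$ ($D = 5 \left(-6\right) \left(-1\right) \left(-316\right) + \left(6 - 13\right) = \left(-30\right) \left(-1\right) \left(-316\right) + \left(6 - 13\right) = 30 \left(-316\right) - 7 = -9480 - 7 = -9487$)
$D + k{\left(F{\left(-23,-26 \right)} \right)} = -9487 - 66 = -9553$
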